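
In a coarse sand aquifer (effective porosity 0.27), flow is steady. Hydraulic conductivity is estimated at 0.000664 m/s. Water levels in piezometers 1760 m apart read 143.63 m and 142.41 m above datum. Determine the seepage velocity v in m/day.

0.147

Convert K: 0.000664 m/s × 86400 = 57.37 m/day.
Hydraulic gradient i = (143.63 − 142.41) / 1760 = 1.22 / 1760 = 0.0006932.
Darcy flux q = K · i = 57.37 × 0.0006932 = 0.03977 m/day.
Seepage velocity v = q / n_e = 0.03977 / 0.27 = 0.1473 m/day.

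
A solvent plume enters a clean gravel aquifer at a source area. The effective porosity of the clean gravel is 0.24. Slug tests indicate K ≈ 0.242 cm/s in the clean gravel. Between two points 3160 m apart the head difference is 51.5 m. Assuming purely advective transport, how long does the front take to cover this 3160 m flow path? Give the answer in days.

223

Convert K: 0.242 cm/s × 864 = 209.1 m/day.
Hydraulic gradient i = Δh / L = 51.5 / 3160 = 0.01630.
Darcy flux q = K · i = 209.1 × 0.01630 = 3.408 m/day.
Seepage velocity v = q / n_e = 3.408 / 0.24 = 14.20 m/day.
Travel time t = L / v = 3160 / 14.20 = 222.6 days.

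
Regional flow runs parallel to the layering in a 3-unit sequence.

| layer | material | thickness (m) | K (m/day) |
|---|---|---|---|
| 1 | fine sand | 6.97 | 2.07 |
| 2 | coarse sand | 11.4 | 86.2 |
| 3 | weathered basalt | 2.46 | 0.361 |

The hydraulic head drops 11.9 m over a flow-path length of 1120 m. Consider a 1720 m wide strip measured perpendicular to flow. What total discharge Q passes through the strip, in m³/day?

Flow is parallel to layering, so each bed carries its own Darcy discharge and the transmissivities add.
Σ(K_i·b_i) = 2.07×6.97 + 86.2×11.4 + 0.361×2.46 = 998.0 m²/day.
Hydraulic gradient i = Δh / L = 11.9 / 1120 = 0.01063.
Q = Σ(K_i·b_i) · W · i = 998.0 × 1720 × 0.01063 = 18238 m³/day.

18200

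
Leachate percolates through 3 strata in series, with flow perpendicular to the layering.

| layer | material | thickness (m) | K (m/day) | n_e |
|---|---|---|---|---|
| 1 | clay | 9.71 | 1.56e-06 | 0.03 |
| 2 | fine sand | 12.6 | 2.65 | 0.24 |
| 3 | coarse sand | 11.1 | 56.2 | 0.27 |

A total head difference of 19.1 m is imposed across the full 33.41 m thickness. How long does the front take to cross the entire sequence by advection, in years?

5630

With flow normal to the layers, continuity requires the same specific discharge q through every layer.
Σ(b_i/K_i) = 9.71/1.56e-06 + 12.6/2.65 + 11.1/56.2 = 6.224e+06 d.
q = Δh / Σ(b_i/K_i) = 19.1 / 6.224e+06 = 3.069e-06 m/day.
In each layer the seepage velocity is v_i = q/n_i, so the layer transit time is t_i = b_i·n_i / q:
  layer 1 (clay): t_1 = 9.71 × 0.03 / 3.069e-06 = 94930 d
  layer 2 (fine sand): t_2 = 12.6 × 0.24 / 3.069e-06 = 9.855e+05 d
  layer 3 (coarse sand): t_3 = 11.1 × 0.27 / 3.069e-06 = 9.767e+05 d
Total t = Σ t_i = 2.057e+06 days = 5632 years.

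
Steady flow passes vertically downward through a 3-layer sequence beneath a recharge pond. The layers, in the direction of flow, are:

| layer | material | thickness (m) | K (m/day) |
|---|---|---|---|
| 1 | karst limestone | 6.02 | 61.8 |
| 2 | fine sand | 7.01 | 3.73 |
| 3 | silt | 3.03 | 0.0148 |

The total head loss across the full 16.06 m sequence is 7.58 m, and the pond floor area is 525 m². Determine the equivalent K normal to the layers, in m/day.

0.0777

Flow is perpendicular to layering, so the layers act in series and the equivalent K is the thickness-weighted harmonic mean.
Total thickness L = 6.02 + 7.01 + 3.03 = 16.06 m.
Σ(b_i/K_i) = 6.02/61.8 + 7.01/3.73 + 3.03/0.0148 = 206.7 d.
K_eq = L / Σ(b_i/K_i) = 16.06 / 206.7 = 0.07769 m/day.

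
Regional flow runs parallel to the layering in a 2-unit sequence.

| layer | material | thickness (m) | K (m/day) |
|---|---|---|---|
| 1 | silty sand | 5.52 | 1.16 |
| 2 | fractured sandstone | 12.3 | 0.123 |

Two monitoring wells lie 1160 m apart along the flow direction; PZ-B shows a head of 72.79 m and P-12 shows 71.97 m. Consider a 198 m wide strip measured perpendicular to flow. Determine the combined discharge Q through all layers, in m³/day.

1.11

Flow is parallel to layering, so each bed carries its own Darcy discharge and the transmissivities add.
Σ(K_i·b_i) = 1.16×5.52 + 0.123×12.3 = 7.916 m²/day.
Hydraulic gradient i = (72.79 − 71.97) / 1160 = 0.82 / 1160 = 0.0007069.
Q = Σ(K_i·b_i) · W · i = 7.916 × 198 × 0.0007069 = 1.108 m³/day.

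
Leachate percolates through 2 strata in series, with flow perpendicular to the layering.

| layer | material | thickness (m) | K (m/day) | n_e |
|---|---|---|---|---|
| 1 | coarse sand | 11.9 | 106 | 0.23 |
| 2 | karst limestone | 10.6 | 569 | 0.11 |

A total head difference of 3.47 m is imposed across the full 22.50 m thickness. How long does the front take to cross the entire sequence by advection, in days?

With flow normal to the layers, continuity requires the same specific discharge q through every layer.
Σ(b_i/K_i) = 11.9/106 + 10.6/569 = 0.1309 d.
q = Δh / Σ(b_i/K_i) = 3.47 / 0.1309 = 26.51 m/day.
In each layer the seepage velocity is v_i = q/n_i, so the layer transit time is t_i = b_i·n_i / q:
  layer 1 (coarse sand): t_1 = 11.9 × 0.23 / 26.51 = 0.1032 d
  layer 2 (karst limestone): t_2 = 10.6 × 0.11 / 26.51 = 0.04398 d
Total t = Σ t_i = 0.1472 days.

0.147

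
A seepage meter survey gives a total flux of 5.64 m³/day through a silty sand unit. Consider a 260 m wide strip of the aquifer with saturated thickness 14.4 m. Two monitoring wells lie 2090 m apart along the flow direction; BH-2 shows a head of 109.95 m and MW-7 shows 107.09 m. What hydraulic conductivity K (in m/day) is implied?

1.10

Cross-sectional area A = 260 × 14.4 = 3744 m².
Hydraulic gradient i = (109.95 − 107.09) / 2090 = 2.86 / 2090 = 0.001368.
From Q = K·A·i, K = Q / (A·i) = 5.64 / (3744 × 0.001368) = 1.101 m/day.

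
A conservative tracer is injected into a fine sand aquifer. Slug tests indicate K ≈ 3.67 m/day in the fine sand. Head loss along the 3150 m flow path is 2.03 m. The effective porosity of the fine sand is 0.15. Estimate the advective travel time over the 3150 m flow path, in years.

Hydraulic gradient i = Δh / L = 2.03 / 3150 = 0.0006444.
Darcy flux q = K · i = 3.670 × 0.0006444 = 0.002365 m/day.
Seepage velocity v = q / n_e = 0.002365 / 0.15 = 0.01577 m/day.
Travel time t = L / v = 3150 / 0.01577 = 1.998e+05 days = 547.0 years.

547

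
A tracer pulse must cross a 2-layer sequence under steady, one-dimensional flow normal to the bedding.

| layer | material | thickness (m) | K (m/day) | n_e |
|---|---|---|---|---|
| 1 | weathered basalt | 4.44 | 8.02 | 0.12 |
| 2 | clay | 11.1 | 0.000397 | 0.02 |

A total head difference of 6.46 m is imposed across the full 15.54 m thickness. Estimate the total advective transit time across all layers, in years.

8.94

With flow normal to the layers, continuity requires the same specific discharge q through every layer.
Σ(b_i/K_i) = 4.44/8.02 + 11.1/0.000397 = 27960 d.
q = Δh / Σ(b_i/K_i) = 6.46 / 27960 = 0.0002310 m/day.
In each layer the seepage velocity is v_i = q/n_i, so the layer transit time is t_i = b_i·n_i / q:
  layer 1 (weathered basalt): t_1 = 4.44 × 0.12 / 0.0002310 = 2306 d
  layer 2 (clay): t_2 = 11.1 × 0.02 / 0.0002310 = 960.9 d
Total t = Σ t_i = 3267 days = 8.944 years.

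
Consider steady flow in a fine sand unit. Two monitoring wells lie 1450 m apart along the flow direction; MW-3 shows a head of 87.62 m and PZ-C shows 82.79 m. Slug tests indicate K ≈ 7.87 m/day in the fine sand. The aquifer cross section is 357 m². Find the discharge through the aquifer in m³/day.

9.36

Hydraulic gradient i = (87.62 − 82.79) / 1450 = 4.83 / 1450 = 0.003331.
Darcy's law: Q = K · A · i = 7.870 × 357.0 × 0.003331 = 9.359 m³/day.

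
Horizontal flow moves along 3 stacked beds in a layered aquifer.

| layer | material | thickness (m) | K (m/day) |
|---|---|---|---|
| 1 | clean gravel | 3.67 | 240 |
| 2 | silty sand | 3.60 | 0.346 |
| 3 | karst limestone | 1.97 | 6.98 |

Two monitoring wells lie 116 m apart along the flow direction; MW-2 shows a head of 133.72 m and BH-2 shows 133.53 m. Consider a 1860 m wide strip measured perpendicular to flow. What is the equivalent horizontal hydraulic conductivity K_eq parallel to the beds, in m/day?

Flow is parallel to layering, so each bed carries its own Darcy discharge and the transmissivities add.
Σ(K_i·b_i) = 240×3.67 + 0.346×3.60 + 6.98×1.97 = 895.8 m²/day.
Total thickness b = 9.240 m, so K_eq = Σ(K_i·b_i)/b = 96.95 m/day.

96.9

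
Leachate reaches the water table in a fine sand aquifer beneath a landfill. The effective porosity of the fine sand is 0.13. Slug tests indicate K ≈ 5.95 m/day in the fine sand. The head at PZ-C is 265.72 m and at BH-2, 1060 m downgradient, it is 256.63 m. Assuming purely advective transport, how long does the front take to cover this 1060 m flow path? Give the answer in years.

7.39

Hydraulic gradient i = (265.72 − 256.63) / 1060 = 9.09 / 1060 = 0.008575.
Darcy flux q = K · i = 5.950 × 0.008575 = 0.05102 m/day.
Seepage velocity v = q / n_e = 0.05102 / 0.13 = 0.3925 m/day.
Travel time t = L / v = 1060 / 0.3925 = 2701 days = 7.394 years.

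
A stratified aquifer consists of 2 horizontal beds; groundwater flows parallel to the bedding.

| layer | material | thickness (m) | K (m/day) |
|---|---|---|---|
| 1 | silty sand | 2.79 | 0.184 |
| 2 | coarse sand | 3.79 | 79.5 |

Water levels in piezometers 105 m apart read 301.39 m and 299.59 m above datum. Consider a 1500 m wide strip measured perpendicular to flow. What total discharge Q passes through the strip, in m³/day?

Flow is parallel to layering, so each bed carries its own Darcy discharge and the transmissivities add.
Σ(K_i·b_i) = 0.184×2.79 + 79.5×3.79 = 301.8 m²/day.
Hydraulic gradient i = (301.39 − 299.59) / 105 = 1.8 / 105 = 0.01714.
Q = Σ(K_i·b_i) · W · i = 301.8 × 1500 × 0.01714 = 7761 m³/day.

7760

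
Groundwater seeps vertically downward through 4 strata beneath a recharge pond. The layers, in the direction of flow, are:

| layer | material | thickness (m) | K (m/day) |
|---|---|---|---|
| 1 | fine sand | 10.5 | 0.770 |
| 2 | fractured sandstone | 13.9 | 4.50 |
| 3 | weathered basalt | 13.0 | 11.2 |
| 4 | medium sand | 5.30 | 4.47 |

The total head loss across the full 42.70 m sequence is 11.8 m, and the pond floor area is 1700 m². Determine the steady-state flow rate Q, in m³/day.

Flow is perpendicular to layering, so the layers act in series and the equivalent K is the thickness-weighted harmonic mean.
Total thickness L = 10.5 + 13.9 + 13.0 + 5.30 = 42.70 m.
Σ(b_i/K_i) = 10.5/0.770 + 13.9/4.50 + 13.0/11.2 + 5.30/4.47 = 19.07 d.
K_eq = L / Σ(b_i/K_i) = 42.70 / 19.07 = 2.239 m/day.
Q = K_eq · A · (Δh/L) = 2.239 × 1700 × (11.8/42.70) = 1052 m³/day.

1050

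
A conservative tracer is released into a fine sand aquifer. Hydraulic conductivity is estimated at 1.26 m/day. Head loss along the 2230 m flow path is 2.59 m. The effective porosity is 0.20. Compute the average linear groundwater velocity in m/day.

0.00732

Hydraulic gradient i = Δh / L = 2.59 / 2230 = 0.001161.
Darcy flux q = K · i = 1.260 × 0.001161 = 0.001463 m/day.
Seepage velocity v = q / n_e = 0.001463 / 0.20 = 0.007317 m/day.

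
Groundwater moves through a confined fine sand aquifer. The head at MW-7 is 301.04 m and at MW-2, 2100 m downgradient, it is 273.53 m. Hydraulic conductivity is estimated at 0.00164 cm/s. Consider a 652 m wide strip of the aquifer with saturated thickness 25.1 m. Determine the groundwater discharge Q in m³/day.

Convert K: 0.00164 cm/s × 864 = 1.417 m/day.
Cross-sectional area A = 652 × 25.1 = 16365 m².
Hydraulic gradient i = (301.04 − 273.53) / 2100 = 27.51 / 2100 = 0.01310.
Darcy's law: Q = K · A · i = 1.417 × 16365 × 0.01310 = 303.8 m³/day.

304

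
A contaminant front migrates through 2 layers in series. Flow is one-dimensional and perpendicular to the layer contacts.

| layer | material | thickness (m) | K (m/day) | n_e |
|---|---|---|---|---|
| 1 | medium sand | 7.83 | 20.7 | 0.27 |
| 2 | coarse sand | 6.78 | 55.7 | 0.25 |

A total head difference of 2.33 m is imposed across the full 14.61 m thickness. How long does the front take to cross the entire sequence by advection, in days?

With flow normal to the layers, continuity requires the same specific discharge q through every layer.
Σ(b_i/K_i) = 7.83/20.7 + 6.78/55.7 = 0.5000 d.
q = Δh / Σ(b_i/K_i) = 2.33 / 0.5000 = 4.660 m/day.
In each layer the seepage velocity is v_i = q/n_i, so the layer transit time is t_i = b_i·n_i / q:
  layer 1 (medium sand): t_1 = 7.83 × 0.27 / 4.660 = 0.4537 d
  layer 2 (coarse sand): t_2 = 6.78 × 0.25 / 4.660 = 0.3637 d
Total t = Σ t_i = 0.8174 days.

0.817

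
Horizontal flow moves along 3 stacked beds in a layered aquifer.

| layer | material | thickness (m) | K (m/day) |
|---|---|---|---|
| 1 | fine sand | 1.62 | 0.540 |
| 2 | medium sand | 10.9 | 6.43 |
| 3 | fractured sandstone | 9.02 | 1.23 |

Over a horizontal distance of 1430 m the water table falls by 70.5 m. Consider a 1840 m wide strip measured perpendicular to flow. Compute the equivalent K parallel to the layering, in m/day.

3.81

Flow is parallel to layering, so each bed carries its own Darcy discharge and the transmissivities add.
Σ(K_i·b_i) = 0.540×1.62 + 6.43×10.9 + 1.23×9.02 = 82.06 m²/day.
Total thickness b = 21.54 m, so K_eq = Σ(K_i·b_i)/b = 3.809 m/day.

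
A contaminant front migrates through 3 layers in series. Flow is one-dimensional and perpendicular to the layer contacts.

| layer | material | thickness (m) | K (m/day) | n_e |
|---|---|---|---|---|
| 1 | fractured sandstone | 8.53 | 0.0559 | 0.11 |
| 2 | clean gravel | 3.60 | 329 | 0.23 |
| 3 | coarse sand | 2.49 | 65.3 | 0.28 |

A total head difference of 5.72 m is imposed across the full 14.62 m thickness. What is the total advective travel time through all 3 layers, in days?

With flow normal to the layers, continuity requires the same specific discharge q through every layer.
Σ(b_i/K_i) = 8.53/0.0559 + 3.60/329 + 2.49/65.3 = 152.6 d.
q = Δh / Σ(b_i/K_i) = 5.72 / 152.6 = 0.03747 m/day.
In each layer the seepage velocity is v_i = q/n_i, so the layer transit time is t_i = b_i·n_i / q:
  layer 1 (fractured sandstone): t_1 = 8.53 × 0.11 / 0.03747 = 25.04 d
  layer 2 (clean gravel): t_2 = 3.60 × 0.23 / 0.03747 = 22.10 d
  layer 3 (coarse sand): t_3 = 2.49 × 0.28 / 0.03747 = 18.61 d
Total t = Σ t_i = 65.74 days.

65.7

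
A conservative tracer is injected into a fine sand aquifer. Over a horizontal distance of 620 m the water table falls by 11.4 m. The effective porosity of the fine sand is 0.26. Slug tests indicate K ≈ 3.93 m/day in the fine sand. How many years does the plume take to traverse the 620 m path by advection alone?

6.11

Hydraulic gradient i = Δh / L = 11.4 / 620 = 0.01839.
Darcy flux q = K · i = 3.930 × 0.01839 = 0.07226 m/day.
Seepage velocity v = q / n_e = 0.07226 / 0.26 = 0.2779 m/day.
Travel time t = L / v = 620 / 0.2779 = 2231 days = 6.108 years.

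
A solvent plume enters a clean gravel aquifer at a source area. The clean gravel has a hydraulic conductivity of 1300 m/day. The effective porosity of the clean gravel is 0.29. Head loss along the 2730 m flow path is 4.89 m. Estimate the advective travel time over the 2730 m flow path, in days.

Hydraulic gradient i = Δh / L = 4.89 / 2730 = 0.001791.
Darcy flux q = K · i = 1300 × 0.001791 = 2.329 m/day.
Seepage velocity v = q / n_e = 2.329 / 0.29 = 8.030 m/day.
Travel time t = L / v = 2730 / 8.030 = 340.0 days.

340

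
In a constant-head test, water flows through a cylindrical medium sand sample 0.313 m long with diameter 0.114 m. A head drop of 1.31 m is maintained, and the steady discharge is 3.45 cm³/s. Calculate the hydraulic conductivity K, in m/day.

6.98

Cross-sectional area A = π·(d/2)² = π × (0.114/2)² = 0.01021 m².
Convert discharge: 3.45 cm³/s = 3.450e-06 m³/s.
Darcy's law rearranged: K = Q·L / (A·Δh) = 3.450e-06 × 0.313 / (0.01021 × 1.31) = 8.076e-05 m/s = 6.978 m/day.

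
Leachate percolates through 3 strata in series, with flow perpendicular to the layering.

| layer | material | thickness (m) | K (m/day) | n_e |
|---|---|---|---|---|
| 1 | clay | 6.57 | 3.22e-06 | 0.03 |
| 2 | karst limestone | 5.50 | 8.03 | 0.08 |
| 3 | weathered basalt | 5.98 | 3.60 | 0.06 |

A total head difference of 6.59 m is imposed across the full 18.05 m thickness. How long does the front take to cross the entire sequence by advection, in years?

844

With flow normal to the layers, continuity requires the same specific discharge q through every layer.
Σ(b_i/K_i) = 6.57/3.22e-06 + 5.50/8.03 + 5.98/3.60 = 2.040e+06 d.
q = Δh / Σ(b_i/K_i) = 6.59 / 2.040e+06 = 3.230e-06 m/day.
In each layer the seepage velocity is v_i = q/n_i, so the layer transit time is t_i = b_i·n_i / q:
  layer 1 (clay): t_1 = 6.57 × 0.03 / 3.230e-06 = 61025 d
  layer 2 (karst limestone): t_2 = 5.50 × 0.08 / 3.230e-06 = 1.362e+05 d
  layer 3 (weathered basalt): t_3 = 5.98 × 0.06 / 3.230e-06 = 1.111e+05 d
Total t = Σ t_i = 3.083e+05 days = 844.2 years.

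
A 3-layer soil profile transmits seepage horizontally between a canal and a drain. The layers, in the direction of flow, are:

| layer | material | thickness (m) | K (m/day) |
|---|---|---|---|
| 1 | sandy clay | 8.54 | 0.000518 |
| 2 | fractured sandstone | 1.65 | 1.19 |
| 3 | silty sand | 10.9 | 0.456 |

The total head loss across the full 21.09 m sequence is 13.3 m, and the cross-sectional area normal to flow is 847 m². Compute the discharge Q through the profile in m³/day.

0.682

Flow is perpendicular to layering, so the layers act in series and the equivalent K is the thickness-weighted harmonic mean.
Total thickness L = 8.54 + 1.65 + 10.9 = 21.09 m.
Σ(b_i/K_i) = 8.54/0.000518 + 1.65/1.19 + 10.9/0.456 = 16512 d.
K_eq = L / Σ(b_i/K_i) = 21.09 / 16512 = 0.001277 m/day.
Q = K_eq · A · (Δh/L) = 0.001277 × 847 × (13.3/21.09) = 0.6822 m³/day.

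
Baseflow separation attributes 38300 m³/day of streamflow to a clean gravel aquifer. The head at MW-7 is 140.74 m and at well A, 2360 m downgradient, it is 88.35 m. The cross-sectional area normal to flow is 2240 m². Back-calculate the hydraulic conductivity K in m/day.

770

Hydraulic gradient i = (140.74 − 88.35) / 2360 = 52.39 / 2360 = 0.02220.
From Q = K·A·i, K = Q / (A·i) = 38300 / (2240 × 0.02220) = 770.2 m/day.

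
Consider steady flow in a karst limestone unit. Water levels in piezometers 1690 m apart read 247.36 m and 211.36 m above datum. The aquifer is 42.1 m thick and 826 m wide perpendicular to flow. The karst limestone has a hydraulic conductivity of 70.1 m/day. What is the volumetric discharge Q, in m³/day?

51900

Cross-sectional area A = 826 × 42.1 = 34775 m².
Hydraulic gradient i = (247.36 − 211.36) / 1690 = 36 / 1690 = 0.02130.
Darcy's law: Q = K · A · i = 70.10 × 34775 × 0.02130 = 51927 m³/day.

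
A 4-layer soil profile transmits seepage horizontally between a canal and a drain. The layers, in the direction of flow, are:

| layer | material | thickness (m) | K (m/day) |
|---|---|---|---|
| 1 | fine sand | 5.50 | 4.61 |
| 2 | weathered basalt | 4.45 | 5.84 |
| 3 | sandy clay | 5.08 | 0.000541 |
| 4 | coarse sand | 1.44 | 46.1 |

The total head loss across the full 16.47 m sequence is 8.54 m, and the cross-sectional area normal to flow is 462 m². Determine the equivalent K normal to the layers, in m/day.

Flow is perpendicular to layering, so the layers act in series and the equivalent K is the thickness-weighted harmonic mean.
Total thickness L = 5.50 + 4.45 + 5.08 + 1.44 = 16.47 m.
Σ(b_i/K_i) = 5.50/4.61 + 4.45/5.84 + 5.08/0.000541 + 1.44/46.1 = 9392 d.
K_eq = L / Σ(b_i/K_i) = 16.47 / 9392 = 0.001754 m/day.

0.00175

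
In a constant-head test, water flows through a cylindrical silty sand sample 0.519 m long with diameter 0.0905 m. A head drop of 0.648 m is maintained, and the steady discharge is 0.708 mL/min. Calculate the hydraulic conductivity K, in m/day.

Cross-sectional area A = π·(d/2)² = π × (0.0905/2)² = 0.006433 m².
Convert discharge: 0.708 mL/min = 1.180e-08 m³/s.
Darcy's law rearranged: K = Q·L / (A·Δh) = 1.180e-08 × 0.519 / (0.006433 × 0.648) = 1.469e-06 m/s = 0.1269 m/day.

0.127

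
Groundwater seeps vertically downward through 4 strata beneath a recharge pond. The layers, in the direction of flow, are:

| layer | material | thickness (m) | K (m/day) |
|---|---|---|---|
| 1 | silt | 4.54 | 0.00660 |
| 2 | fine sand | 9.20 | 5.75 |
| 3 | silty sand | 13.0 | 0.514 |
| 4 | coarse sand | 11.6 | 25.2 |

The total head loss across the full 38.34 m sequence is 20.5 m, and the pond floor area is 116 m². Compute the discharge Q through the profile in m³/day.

3.32

Flow is perpendicular to layering, so the layers act in series and the equivalent K is the thickness-weighted harmonic mean.
Total thickness L = 4.54 + 9.20 + 13.0 + 11.6 = 38.34 m.
Σ(b_i/K_i) = 4.54/0.00660 + 9.20/5.75 + 13.0/0.514 + 11.6/25.2 = 715.2 d.
K_eq = L / Σ(b_i/K_i) = 38.34 / 715.2 = 0.05361 m/day.
Q = K_eq · A · (Δh/L) = 0.05361 × 116 × (20.5/38.34) = 3.325 m³/day.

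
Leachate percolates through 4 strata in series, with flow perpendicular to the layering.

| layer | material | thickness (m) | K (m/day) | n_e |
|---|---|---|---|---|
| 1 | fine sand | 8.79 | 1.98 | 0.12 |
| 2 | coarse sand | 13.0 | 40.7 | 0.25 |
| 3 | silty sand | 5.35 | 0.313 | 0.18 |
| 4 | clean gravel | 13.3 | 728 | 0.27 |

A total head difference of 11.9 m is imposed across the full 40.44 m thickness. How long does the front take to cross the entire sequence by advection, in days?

With flow normal to the layers, continuity requires the same specific discharge q through every layer.
Σ(b_i/K_i) = 8.79/1.98 + 13.0/40.7 + 5.35/0.313 + 13.3/728 = 21.87 d.
q = Δh / Σ(b_i/K_i) = 11.9 / 21.87 = 0.5441 m/day.
In each layer the seepage velocity is v_i = q/n_i, so the layer transit time is t_i = b_i·n_i / q:
  layer 1 (fine sand): t_1 = 8.79 × 0.12 / 0.5441 = 1.939 d
  layer 2 (coarse sand): t_2 = 13.0 × 0.25 / 0.5441 = 5.973 d
  layer 3 (silty sand): t_3 = 5.35 × 0.18 / 0.5441 = 1.770 d
  layer 4 (clean gravel): t_4 = 13.3 × 0.27 / 0.5441 = 6.600 d
Total t = Σ t_i = 16.28 days.

16.3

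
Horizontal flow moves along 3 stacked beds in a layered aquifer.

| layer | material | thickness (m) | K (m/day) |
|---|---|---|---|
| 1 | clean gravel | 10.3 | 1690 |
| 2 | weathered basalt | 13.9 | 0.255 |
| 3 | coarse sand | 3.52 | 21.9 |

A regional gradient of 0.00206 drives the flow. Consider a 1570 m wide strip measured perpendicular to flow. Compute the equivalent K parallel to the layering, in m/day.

Flow is parallel to layering, so each bed carries its own Darcy discharge and the transmissivities add.
Σ(K_i·b_i) = 1690×10.3 + 0.255×13.9 + 21.9×3.52 = 17488 m²/day.
Total thickness b = 27.72 m, so K_eq = Σ(K_i·b_i)/b = 630.9 m/day.

631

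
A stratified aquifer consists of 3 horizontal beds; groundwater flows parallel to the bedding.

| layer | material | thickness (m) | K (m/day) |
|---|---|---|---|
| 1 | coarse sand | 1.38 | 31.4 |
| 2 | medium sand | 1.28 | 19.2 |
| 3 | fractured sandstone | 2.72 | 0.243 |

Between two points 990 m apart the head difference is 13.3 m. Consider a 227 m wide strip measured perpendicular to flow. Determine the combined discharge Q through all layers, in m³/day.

209

Flow is parallel to layering, so each bed carries its own Darcy discharge and the transmissivities add.
Σ(K_i·b_i) = 31.4×1.38 + 19.2×1.28 + 0.243×2.72 = 68.57 m²/day.
Hydraulic gradient i = Δh / L = 13.3 / 990 = 0.01343.
Q = Σ(K_i·b_i) · W · i = 68.57 × 227 × 0.01343 = 209.1 m³/day.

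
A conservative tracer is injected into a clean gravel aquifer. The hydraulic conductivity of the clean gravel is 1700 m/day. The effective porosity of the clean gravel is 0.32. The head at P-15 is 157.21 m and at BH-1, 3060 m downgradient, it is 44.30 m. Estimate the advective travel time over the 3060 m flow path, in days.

15.6

Hydraulic gradient i = (157.21 − 44.30) / 3060 = 112.91 / 3060 = 0.03690.
Darcy flux q = K · i = 1700 × 0.03690 = 62.73 m/day.
Seepage velocity v = q / n_e = 62.73 / 0.32 = 196.0 m/day.
Travel time t = L / v = 3060 / 196.0 = 15.61 days.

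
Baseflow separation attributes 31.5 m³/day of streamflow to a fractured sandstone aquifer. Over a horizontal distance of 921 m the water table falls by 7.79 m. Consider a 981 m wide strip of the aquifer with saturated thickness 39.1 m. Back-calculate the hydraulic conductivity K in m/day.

Cross-sectional area A = 981 × 39.1 = 38357 m².
Hydraulic gradient i = Δh / L = 7.79 / 921 = 0.008458.
From Q = K·A·i, K = Q / (A·i) = 31.5 / (38357 × 0.008458) = 0.09709 m/day.

0.0971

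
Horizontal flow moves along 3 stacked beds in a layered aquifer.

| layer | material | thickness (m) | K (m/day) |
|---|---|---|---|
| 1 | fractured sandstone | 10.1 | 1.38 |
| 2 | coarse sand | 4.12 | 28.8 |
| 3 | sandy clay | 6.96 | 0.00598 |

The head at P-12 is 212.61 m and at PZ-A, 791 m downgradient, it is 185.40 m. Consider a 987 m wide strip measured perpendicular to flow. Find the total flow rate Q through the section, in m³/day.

4500

Flow is parallel to layering, so each bed carries its own Darcy discharge and the transmissivities add.
Σ(K_i·b_i) = 1.38×10.1 + 28.8×4.12 + 0.00598×6.96 = 132.6 m²/day.
Hydraulic gradient i = (212.61 − 185.40) / 791 = 27.21 / 791 = 0.03440.
Q = Σ(K_i·b_i) · W · i = 132.6 × 987 × 0.03440 = 4503 m³/day.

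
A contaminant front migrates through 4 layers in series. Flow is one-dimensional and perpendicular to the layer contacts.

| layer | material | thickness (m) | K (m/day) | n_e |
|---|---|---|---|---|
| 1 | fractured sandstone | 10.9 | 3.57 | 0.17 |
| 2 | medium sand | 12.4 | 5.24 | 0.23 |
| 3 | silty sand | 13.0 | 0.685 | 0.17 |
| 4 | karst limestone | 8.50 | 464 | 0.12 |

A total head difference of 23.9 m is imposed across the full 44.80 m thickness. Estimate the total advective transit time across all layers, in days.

With flow normal to the layers, continuity requires the same specific discharge q through every layer.
Σ(b_i/K_i) = 10.9/3.57 + 12.4/5.24 + 13.0/0.685 + 8.50/464 = 24.42 d.
q = Δh / Σ(b_i/K_i) = 23.9 / 24.42 = 0.9789 m/day.
In each layer the seepage velocity is v_i = q/n_i, so the layer transit time is t_i = b_i·n_i / q:
  layer 1 (fractured sandstone): t_1 = 10.9 × 0.17 / 0.9789 = 1.893 d
  layer 2 (medium sand): t_2 = 12.4 × 0.23 / 0.9789 = 2.914 d
  layer 3 (silty sand): t_3 = 13.0 × 0.17 / 0.9789 = 2.258 d
  layer 4 (karst limestone): t_4 = 8.50 × 0.12 / 0.9789 = 1.042 d
Total t = Σ t_i = 8.106 days.

8.11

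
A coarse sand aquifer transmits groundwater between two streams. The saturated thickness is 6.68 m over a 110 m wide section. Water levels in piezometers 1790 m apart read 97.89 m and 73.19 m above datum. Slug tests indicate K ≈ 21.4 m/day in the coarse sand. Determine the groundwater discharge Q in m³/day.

Cross-sectional area A = 110 × 6.68 = 734.8 m².
Hydraulic gradient i = (97.89 − 73.19) / 1790 = 24.7 / 1790 = 0.01380.
Darcy's law: Q = K · A · i = 21.40 × 734.8 × 0.01380 = 217.0 m³/day.

217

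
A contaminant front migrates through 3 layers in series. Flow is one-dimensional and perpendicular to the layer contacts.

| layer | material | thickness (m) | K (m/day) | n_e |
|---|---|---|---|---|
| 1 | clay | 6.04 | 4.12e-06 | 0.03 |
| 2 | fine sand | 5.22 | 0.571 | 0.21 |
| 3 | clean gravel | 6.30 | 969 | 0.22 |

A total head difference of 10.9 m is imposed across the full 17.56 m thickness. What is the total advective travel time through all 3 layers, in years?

981

With flow normal to the layers, continuity requires the same specific discharge q through every layer.
Σ(b_i/K_i) = 6.04/4.12e-06 + 5.22/0.571 + 6.30/969 = 1.466e+06 d.
q = Δh / Σ(b_i/K_i) = 10.9 / 1.466e+06 = 7.435e-06 m/day.
In each layer the seepage velocity is v_i = q/n_i, so the layer transit time is t_i = b_i·n_i / q:
  layer 1 (clay): t_1 = 6.04 × 0.03 / 7.435e-06 = 24371 d
  layer 2 (fine sand): t_2 = 5.22 × 0.21 / 7.435e-06 = 1.474e+05 d
  layer 3 (clean gravel): t_3 = 6.30 × 0.22 / 7.435e-06 = 1.864e+05 d
Total t = Σ t_i = 3.582e+05 days = 980.8 years.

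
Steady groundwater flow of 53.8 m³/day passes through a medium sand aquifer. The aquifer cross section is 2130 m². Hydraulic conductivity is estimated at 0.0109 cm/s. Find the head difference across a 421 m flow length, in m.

Convert K: 0.0109 cm/s × 864 = 9.418 m/day.
From Q = K·A·i, i = Q / (K·A) = 53.8 / (9.418 × 2130) = 0.002682.
Head loss Δh = i · L = 0.002682 × 421 = 1.129 m.

1.13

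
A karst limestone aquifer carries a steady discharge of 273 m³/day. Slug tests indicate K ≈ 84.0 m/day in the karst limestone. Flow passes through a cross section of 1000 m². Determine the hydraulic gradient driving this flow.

0.00325

From Q = K·A·i, i = Q / (K·A) = 273 / (84.00 × 1000) = 0.003250.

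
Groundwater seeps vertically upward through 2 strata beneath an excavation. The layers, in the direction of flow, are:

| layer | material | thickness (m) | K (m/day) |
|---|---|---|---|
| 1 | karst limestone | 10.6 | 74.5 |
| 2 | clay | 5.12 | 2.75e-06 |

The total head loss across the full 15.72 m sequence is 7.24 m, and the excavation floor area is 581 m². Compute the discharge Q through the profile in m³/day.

0.00226

Flow is perpendicular to layering, so the layers act in series and the equivalent K is the thickness-weighted harmonic mean.
Total thickness L = 10.6 + 5.12 = 15.72 m.
Σ(b_i/K_i) = 10.6/74.5 + 5.12/2.75e-06 = 1.862e+06 d.
K_eq = L / Σ(b_i/K_i) = 15.72 / 1.862e+06 = 8.443e-06 m/day.
Q = K_eq · A · (Δh/L) = 8.443e-06 × 581 × (7.24/15.72) = 0.002259 m³/day.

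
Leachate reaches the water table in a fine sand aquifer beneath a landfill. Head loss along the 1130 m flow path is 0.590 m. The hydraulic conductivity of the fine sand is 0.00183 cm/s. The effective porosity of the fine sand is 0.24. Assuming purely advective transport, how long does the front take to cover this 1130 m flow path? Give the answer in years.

Convert K: 0.00183 cm/s × 864 = 1.581 m/day.
Hydraulic gradient i = Δh / L = 0.590 / 1130 = 0.0005221.
Darcy flux q = K · i = 1.581 × 0.0005221 = 0.0008255 m/day.
Seepage velocity v = q / n_e = 0.0008255 / 0.24 = 0.003440 m/day.
Travel time t = L / v = 1130 / 0.003440 = 3.285e+05 days = 899.4 years.

899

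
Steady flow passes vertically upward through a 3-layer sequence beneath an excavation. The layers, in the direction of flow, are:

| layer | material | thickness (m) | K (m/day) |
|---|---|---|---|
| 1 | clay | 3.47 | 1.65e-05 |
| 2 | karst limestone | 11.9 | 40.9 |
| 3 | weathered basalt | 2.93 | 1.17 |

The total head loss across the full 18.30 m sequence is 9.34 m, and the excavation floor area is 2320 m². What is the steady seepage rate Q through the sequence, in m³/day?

0.103

Flow is perpendicular to layering, so the layers act in series and the equivalent K is the thickness-weighted harmonic mean.
Total thickness L = 3.47 + 11.9 + 2.93 = 18.30 m.
Σ(b_i/K_i) = 3.47/1.65e-05 + 11.9/40.9 + 2.93/1.17 = 2.103e+05 d.
K_eq = L / Σ(b_i/K_i) = 18.30 / 2.103e+05 = 8.702e-05 m/day.
Q = K_eq · A · (Δh/L) = 8.702e-05 × 2320 × (9.34/18.30) = 0.1030 m³/day.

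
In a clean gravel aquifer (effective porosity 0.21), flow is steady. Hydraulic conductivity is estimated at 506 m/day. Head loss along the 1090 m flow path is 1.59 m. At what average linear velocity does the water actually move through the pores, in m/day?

Hydraulic gradient i = Δh / L = 1.59 / 1090 = 0.001459.
Darcy flux q = K · i = 506.0 × 0.001459 = 0.7381 m/day.
Seepage velocity v = q / n_e = 0.7381 / 0.21 = 3.515 m/day.

3.51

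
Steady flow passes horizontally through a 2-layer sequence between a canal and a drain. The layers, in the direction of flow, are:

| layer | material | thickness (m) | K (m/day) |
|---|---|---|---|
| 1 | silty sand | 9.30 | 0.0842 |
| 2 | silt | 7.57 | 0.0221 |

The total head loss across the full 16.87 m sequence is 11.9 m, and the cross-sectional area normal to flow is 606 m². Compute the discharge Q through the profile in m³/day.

15.9

Flow is perpendicular to layering, so the layers act in series and the equivalent K is the thickness-weighted harmonic mean.
Total thickness L = 9.30 + 7.57 = 16.87 m.
Σ(b_i/K_i) = 9.30/0.0842 + 7.57/0.0221 = 453.0 d.
K_eq = L / Σ(b_i/K_i) = 16.87 / 453.0 = 0.03724 m/day.
Q = K_eq · A · (Δh/L) = 0.03724 × 606 × (11.9/16.87) = 15.92 m³/day.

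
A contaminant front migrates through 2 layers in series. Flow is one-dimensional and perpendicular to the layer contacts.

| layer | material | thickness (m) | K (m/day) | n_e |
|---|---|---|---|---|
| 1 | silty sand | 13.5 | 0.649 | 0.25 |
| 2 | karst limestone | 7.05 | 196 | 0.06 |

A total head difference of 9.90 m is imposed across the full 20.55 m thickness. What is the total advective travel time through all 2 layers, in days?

With flow normal to the layers, continuity requires the same specific discharge q through every layer.
Σ(b_i/K_i) = 13.5/0.649 + 7.05/196 = 20.84 d.
q = Δh / Σ(b_i/K_i) = 9.90 / 20.84 = 0.4751 m/day.
In each layer the seepage velocity is v_i = q/n_i, so the layer transit time is t_i = b_i·n_i / q:
  layer 1 (silty sand): t_1 = 13.5 × 0.25 / 0.4751 = 7.104 d
  layer 2 (karst limestone): t_2 = 7.05 × 0.06 / 0.4751 = 0.8903 d
Total t = Σ t_i = 7.994 days.

7.99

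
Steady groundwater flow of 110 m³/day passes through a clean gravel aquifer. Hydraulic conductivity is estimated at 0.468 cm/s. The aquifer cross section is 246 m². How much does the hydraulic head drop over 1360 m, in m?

Convert K: 0.468 cm/s × 864 = 404.4 m/day.
From Q = K·A·i, i = Q / (K·A) = 110 / (404.4 × 246.0) = 0.001106.
Head loss Δh = i · L = 0.001106 × 1360 = 1.504 m.

1.50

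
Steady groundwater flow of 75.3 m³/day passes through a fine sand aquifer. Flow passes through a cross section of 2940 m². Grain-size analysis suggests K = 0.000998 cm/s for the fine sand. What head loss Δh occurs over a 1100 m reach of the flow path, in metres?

32.7

Convert K: 0.000998 cm/s × 864 = 0.8623 m/day.
From Q = K·A·i, i = Q / (K·A) = 75.3 / (0.8623 × 2940) = 0.02970.
Head loss Δh = i · L = 0.02970 × 1100 = 32.67 m.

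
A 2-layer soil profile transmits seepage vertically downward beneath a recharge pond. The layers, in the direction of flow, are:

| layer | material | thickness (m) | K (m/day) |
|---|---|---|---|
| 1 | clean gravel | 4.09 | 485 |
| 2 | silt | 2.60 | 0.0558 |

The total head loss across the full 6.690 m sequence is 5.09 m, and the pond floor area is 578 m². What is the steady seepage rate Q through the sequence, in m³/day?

Flow is perpendicular to layering, so the layers act in series and the equivalent K is the thickness-weighted harmonic mean.
Total thickness L = 4.09 + 2.60 = 6.690 m.
Σ(b_i/K_i) = 4.09/485 + 2.60/0.0558 = 46.60 d.
K_eq = L / Σ(b_i/K_i) = 6.690 / 46.60 = 0.1436 m/day.
Q = K_eq · A · (Δh/L) = 0.1436 × 578 × (5.09/6.690) = 63.13 m³/day.

63.1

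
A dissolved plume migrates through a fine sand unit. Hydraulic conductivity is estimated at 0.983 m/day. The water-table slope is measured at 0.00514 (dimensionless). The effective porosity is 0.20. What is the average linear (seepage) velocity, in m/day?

0.0253

Hydraulic gradient i = 0.00514.
Darcy flux q = K · i = 0.9830 × 0.005140 = 0.005053 m/day.
Seepage velocity v = q / n_e = 0.005053 / 0.20 = 0.02526 m/day.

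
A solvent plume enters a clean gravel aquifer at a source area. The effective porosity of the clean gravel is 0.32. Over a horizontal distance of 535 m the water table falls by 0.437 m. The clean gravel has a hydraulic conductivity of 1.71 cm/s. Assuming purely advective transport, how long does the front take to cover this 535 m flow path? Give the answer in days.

142

Convert K: 1.71 cm/s × 864 = 1477 m/day.
Hydraulic gradient i = Δh / L = 0.437 / 535 = 0.0008168.
Darcy flux q = K · i = 1477 × 0.0008168 = 1.207 m/day.
Seepage velocity v = q / n_e = 1.207 / 0.32 = 3.771 m/day.
Travel time t = L / v = 535 / 3.771 = 141.9 days.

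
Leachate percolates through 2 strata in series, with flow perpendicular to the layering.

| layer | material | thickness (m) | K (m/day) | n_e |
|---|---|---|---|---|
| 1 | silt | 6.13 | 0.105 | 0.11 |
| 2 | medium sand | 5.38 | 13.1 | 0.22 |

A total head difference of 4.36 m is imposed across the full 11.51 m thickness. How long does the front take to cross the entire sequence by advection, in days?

With flow normal to the layers, continuity requires the same specific discharge q through every layer.
Σ(b_i/K_i) = 6.13/0.105 + 5.38/13.1 = 58.79 d.
q = Δh / Σ(b_i/K_i) = 4.36 / 58.79 = 0.07416 m/day.
In each layer the seepage velocity is v_i = q/n_i, so the layer transit time is t_i = b_i·n_i / q:
  layer 1 (silt): t_1 = 6.13 × 0.11 / 0.07416 = 9.092 d
  layer 2 (medium sand): t_2 = 5.38 × 0.22 / 0.07416 = 15.96 d
Total t = Σ t_i = 25.05 days.

25.1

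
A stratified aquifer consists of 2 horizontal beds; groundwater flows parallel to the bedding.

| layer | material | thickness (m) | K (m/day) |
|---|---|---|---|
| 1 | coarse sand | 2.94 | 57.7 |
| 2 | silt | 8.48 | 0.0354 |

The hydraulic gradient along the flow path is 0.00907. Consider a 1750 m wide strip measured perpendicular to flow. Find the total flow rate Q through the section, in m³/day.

2700

Flow is parallel to layering, so each bed carries its own Darcy discharge and the transmissivities add.
Σ(K_i·b_i) = 57.7×2.94 + 0.0354×8.48 = 169.9 m²/day.
Hydraulic gradient i = 0.00907.
Q = Σ(K_i·b_i) · W · i = 169.9 × 1750 × 0.009070 = 2697 m³/day.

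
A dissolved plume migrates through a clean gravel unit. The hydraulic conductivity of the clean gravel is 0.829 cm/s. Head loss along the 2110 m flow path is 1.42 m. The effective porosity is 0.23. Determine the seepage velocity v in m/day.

Convert K: 0.829 cm/s × 864 = 716.3 m/day.
Hydraulic gradient i = Δh / L = 1.42 / 2110 = 0.0006730.
Darcy flux q = K · i = 716.3 × 0.0006730 = 0.4820 m/day.
Seepage velocity v = q / n_e = 0.4820 / 0.23 = 2.096 m/day.

2.10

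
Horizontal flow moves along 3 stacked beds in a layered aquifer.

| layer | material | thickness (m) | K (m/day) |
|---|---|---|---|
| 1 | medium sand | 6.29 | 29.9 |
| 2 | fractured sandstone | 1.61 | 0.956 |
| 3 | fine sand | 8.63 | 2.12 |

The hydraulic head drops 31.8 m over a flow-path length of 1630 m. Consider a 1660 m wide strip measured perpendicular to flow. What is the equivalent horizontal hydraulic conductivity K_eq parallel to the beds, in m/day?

12.6

Flow is parallel to layering, so each bed carries its own Darcy discharge and the transmissivities add.
Σ(K_i·b_i) = 29.9×6.29 + 0.956×1.61 + 2.12×8.63 = 207.9 m²/day.
Total thickness b = 16.53 m, so K_eq = Σ(K_i·b_i)/b = 12.58 m/day.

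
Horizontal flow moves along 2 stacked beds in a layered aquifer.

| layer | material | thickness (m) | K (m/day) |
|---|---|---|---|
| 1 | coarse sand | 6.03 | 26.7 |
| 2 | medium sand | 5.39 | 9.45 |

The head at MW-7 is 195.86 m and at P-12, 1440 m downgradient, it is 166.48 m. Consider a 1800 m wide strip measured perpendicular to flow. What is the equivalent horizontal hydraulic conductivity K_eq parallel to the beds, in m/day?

18.6

Flow is parallel to layering, so each bed carries its own Darcy discharge and the transmissivities add.
Σ(K_i·b_i) = 26.7×6.03 + 9.45×5.39 = 211.9 m²/day.
Total thickness b = 11.42 m, so K_eq = Σ(K_i·b_i)/b = 18.56 m/day.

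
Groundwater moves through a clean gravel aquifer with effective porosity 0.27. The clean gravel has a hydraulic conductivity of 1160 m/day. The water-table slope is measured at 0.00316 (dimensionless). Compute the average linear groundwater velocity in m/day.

Hydraulic gradient i = 0.00316.
Darcy flux q = K · i = 1160 × 0.003160 = 3.666 m/day.
Seepage velocity v = q / n_e = 3.666 / 0.27 = 13.58 m/day.

13.6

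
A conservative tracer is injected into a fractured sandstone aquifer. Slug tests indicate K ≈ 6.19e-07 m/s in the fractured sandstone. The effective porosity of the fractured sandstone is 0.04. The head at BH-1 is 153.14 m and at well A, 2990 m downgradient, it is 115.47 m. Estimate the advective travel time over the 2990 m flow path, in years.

Convert K: 6.19e-07 m/s × 86400 = 0.05348 m/day.
Hydraulic gradient i = (153.14 − 115.47) / 2990 = 37.67 / 2990 = 0.01260.
Darcy flux q = K · i = 0.05348 × 0.01260 = 0.0006738 m/day.
Seepage velocity v = q / n_e = 0.0006738 / 0.04 = 0.01684 m/day.
Travel time t = L / v = 2990 / 0.01684 = 1.775e+05 days = 486.0 years.

486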